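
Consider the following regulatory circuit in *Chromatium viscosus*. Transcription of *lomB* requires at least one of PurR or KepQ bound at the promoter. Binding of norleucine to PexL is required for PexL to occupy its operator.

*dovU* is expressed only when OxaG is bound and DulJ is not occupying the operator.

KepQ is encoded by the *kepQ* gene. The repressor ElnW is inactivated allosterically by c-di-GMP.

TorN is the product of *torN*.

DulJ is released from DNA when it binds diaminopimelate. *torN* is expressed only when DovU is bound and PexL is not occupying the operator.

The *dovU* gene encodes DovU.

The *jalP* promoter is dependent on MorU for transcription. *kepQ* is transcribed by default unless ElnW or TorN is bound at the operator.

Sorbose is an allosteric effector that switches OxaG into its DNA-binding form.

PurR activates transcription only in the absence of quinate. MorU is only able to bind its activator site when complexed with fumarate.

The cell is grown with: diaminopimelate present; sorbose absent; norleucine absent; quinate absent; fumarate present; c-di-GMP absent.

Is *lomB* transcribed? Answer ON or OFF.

Quinate is absent, so PurR is active.
c-di-GMP is absent, so ElnW is active.
Norleucine is absent, so PexL is inactive.
Diaminopimelate is present, so DulJ is inactive.
Sorbose is absent, so OxaG is inactive.
Required activator OxaG is absent, so *dovU* is not transcribed.
So DovU is not produced.
Required activator DovU is absent, so *torN* is not transcribed.
So TorN is not produced.
With repressor ElnW bound, *kepQ* is not transcribed.
So KepQ is not produced.
Activator PurR is present, so *lomB* is transcribed.

ON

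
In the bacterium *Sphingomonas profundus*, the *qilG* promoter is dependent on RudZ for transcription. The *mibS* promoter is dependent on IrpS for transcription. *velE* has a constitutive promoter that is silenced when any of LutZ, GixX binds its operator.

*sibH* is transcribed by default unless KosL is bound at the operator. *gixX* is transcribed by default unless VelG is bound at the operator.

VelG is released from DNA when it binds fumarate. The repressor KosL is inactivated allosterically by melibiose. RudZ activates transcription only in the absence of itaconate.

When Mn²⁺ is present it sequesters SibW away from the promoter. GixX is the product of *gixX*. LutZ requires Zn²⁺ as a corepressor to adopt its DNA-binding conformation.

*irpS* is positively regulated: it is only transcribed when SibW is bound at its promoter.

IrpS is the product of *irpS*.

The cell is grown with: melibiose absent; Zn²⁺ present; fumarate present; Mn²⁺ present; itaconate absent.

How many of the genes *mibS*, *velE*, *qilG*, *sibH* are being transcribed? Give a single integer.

1

Mn²⁺ is present, so SibW is inactive.
Required activator SibW is absent, so *irpS* is not transcribed.
So IrpS is not produced.
Required activator IrpS is absent, so *mibS* is not transcribed.
→ *mibS* is OFF.
Zn²⁺ is present, so LutZ is active.
Fumarate is present, so VelG is inactive.
With no repressor bound, *gixX* is transcribed.
So GixX is produced and active.
With repressor LutZ bound, *velE* is not transcribed.
→ *velE* is OFF.
Itaconate is absent, so RudZ is active.
No repressor is bound and RudZ is active, so *qilG* is transcribed.
→ *qilG* is ON.
Melibiose is absent, so KosL is active.
With repressor KosL bound, *sibH* is not transcribed.
→ *sibH* is OFF.
1 of the 4 genes is transcribed.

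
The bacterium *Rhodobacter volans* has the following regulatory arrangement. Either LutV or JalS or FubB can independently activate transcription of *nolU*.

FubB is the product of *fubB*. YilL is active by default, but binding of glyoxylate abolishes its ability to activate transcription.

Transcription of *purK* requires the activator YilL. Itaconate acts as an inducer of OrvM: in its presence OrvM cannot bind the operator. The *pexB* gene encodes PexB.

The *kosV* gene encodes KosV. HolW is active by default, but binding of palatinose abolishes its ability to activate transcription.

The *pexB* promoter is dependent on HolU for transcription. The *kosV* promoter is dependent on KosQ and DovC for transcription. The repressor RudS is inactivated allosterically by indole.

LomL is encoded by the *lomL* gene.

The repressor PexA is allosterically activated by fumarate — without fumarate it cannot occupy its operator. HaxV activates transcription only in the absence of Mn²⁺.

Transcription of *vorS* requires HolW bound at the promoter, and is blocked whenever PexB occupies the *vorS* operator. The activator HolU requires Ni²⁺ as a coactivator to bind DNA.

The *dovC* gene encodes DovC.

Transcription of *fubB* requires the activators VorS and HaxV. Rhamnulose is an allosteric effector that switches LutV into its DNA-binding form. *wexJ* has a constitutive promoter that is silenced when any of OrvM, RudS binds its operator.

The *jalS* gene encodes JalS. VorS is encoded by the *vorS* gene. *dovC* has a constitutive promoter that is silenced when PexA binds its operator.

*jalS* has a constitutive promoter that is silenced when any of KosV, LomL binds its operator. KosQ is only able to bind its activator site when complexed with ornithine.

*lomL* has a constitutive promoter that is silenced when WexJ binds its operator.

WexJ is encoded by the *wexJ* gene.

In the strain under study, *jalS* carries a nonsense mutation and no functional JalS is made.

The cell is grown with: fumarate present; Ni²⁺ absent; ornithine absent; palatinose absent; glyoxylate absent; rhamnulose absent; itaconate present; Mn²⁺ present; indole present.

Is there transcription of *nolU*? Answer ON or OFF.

Rhamnulose is absent, so LutV is inactive.
JalS is non-functional in this strain, so it has no effect.
Palatinose is absent, so HolW is active.
Ni²⁺ is absent, so HolU is inactive.
Required activator HolU is absent, so *pexB* is not transcribed.
So PexB is not produced.
No repressor is bound and HolW is active, so *vorS* is transcribed.
So VorS is produced and active.
Mn²⁺ is present, so HaxV is inactive.
Required activator HaxV is absent, so *fubB* is not transcribed.
So FubB is not produced.
No activator is available at the *nolU* promoter, so *nolU* is not transcribed.

OFF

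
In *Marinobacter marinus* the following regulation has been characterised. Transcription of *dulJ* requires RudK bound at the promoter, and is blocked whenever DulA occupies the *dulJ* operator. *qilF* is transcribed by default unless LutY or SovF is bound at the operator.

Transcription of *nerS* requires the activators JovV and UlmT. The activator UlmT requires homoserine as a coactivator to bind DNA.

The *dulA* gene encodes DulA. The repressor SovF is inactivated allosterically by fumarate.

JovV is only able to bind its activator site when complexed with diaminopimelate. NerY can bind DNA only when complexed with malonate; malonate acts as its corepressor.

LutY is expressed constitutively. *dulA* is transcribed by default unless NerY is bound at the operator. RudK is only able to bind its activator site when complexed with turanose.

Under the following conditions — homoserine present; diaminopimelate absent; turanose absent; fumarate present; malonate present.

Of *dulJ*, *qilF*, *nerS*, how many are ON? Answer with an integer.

Turanose is absent, so RudK is inactive.
Malonate is present, so NerY is active.
With repressor NerY bound, *dulA* is not transcribed.
So DulA is not produced.
Required activator RudK is absent, so *dulJ* is not transcribed.
→ *dulJ* is OFF.
LutY is produced constitutively and is active.
Fumarate is present, so SovF is inactive.
With repressor LutY bound, *qilF* is not transcribed.
→ *qilF* is OFF.
Diaminopimelate is absent, so JovV is inactive.
Homoserine is present, so UlmT is active.
Required activator JovV is absent, so *nerS* is not transcribed.
→ *nerS* is OFF.
0 of the 3 genes are transcribed.

0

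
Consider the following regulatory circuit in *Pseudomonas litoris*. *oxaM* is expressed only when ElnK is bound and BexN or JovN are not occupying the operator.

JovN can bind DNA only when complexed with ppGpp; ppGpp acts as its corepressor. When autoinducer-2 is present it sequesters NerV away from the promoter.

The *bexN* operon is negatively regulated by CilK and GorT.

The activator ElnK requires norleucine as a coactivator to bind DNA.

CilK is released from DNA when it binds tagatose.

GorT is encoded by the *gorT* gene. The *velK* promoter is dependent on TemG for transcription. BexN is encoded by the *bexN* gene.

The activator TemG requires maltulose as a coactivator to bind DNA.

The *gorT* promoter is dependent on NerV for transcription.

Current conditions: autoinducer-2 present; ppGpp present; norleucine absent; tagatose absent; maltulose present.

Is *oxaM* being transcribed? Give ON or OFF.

OFF

Norleucine is absent, so ElnK is inactive.
Tagatose is absent, so CilK is active.
Autoinducer-2 is present, so NerV is inactive.
Required activator NerV is absent, so *gorT* is not transcribed.
So GorT is not produced.
With repressor CilK bound, *bexN* is not transcribed.
So BexN is not produced.
ppGpp is present, so JovN is active.
With repressor JovN bound, *oxaM* is not transcribed.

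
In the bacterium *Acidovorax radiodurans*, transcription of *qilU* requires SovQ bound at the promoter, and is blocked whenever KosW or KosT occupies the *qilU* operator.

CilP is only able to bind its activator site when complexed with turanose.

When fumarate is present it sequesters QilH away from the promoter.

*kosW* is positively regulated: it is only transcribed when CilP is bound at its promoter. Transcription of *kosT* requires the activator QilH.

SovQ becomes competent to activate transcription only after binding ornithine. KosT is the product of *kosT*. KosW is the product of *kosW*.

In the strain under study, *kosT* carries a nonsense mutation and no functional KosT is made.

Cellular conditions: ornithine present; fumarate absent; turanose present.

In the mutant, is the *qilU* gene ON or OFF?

OFF

Ornithine is present, so SovQ is active.
Turanose is present, so CilP is active.
No repressor is bound and CilP is active, so *kosW* is transcribed.
So KosW is produced and active.
KosT is non-functional in this strain, so it has no effect.
With repressor KosW bound, *qilU* is not transcribed.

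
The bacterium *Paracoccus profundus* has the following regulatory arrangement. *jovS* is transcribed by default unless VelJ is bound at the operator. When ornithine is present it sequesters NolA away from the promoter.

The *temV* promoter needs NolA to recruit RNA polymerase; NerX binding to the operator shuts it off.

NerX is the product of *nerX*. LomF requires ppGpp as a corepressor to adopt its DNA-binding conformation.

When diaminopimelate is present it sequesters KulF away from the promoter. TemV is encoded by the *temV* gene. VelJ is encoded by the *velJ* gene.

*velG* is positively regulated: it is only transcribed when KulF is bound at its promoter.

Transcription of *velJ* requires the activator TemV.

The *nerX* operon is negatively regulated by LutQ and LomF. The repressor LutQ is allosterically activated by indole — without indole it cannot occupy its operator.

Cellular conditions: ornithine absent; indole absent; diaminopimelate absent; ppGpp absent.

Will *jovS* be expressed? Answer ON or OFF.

Indole is absent, so LutQ is inactive.
ppGpp is absent, so LomF is inactive.
With no repressor bound, *nerX* is transcribed.
So NerX is produced and active.
Ornithine is absent, so NolA is active.
With repressor NerX bound, *temV* is not transcribed.
So TemV is not produced.
Required activator TemV is absent, so *velJ* is not transcribed.
So VelJ is not produced.
With no repressor bound, *jovS* is transcribed.

ON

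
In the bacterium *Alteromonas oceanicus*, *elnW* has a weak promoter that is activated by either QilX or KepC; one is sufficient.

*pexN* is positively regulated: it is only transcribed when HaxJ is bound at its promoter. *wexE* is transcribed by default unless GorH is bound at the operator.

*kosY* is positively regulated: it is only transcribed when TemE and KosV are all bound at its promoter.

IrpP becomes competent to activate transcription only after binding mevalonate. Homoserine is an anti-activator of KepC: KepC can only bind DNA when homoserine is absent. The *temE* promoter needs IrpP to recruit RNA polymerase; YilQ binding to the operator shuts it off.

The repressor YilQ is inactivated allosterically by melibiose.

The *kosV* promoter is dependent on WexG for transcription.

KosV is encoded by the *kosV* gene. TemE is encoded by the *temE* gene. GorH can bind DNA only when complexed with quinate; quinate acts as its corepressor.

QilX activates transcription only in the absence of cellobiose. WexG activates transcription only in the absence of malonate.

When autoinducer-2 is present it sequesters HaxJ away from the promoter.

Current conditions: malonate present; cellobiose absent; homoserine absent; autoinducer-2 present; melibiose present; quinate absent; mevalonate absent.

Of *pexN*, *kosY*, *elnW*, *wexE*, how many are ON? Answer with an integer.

2

Autoinducer-2 is present, so HaxJ is inactive.
Required activator HaxJ is absent, so *pexN* is not transcribed.
→ *pexN* is OFF.
Mevalonate is absent, so IrpP is inactive.
Melibiose is present, so YilQ is inactive.
Required activator IrpP is absent, so *temE* is not transcribed.
So TemE is not produced.
Malonate is present, so WexG is inactive.
Required activator WexG is absent, so *kosV* is not transcribed.
So KosV is not produced.
Required activator TemE is absent, so *kosY* is not transcribed.
→ *kosY* is OFF.
Cellobiose is absent, so QilX is active.
Homoserine is absent, so KepC is active.
Activator QilX is present, so *elnW* is transcribed.
→ *elnW* is ON.
Quinate is absent, so GorH is inactive.
With no repressor bound, *wexE* is transcribed.
→ *wexE* is ON.
2 of the 4 genes are transcribed.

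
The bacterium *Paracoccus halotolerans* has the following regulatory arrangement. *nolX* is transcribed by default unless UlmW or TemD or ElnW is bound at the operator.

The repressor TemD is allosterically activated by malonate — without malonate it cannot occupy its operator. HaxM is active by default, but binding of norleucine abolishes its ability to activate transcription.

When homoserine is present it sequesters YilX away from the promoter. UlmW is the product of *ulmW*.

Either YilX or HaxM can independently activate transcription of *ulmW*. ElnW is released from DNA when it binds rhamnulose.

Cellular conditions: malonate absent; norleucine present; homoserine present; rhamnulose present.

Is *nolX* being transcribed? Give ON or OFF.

Homoserine is present, so YilX is inactive.
Norleucine is present, so HaxM is inactive.
No activator is available at the *ulmW* promoter, so *ulmW* is not transcribed.
So UlmW is not produced.
Malonate is absent, so TemD is inactive.
Rhamnulose is present, so ElnW is inactive.
With no repressor bound, *nolX* is transcribed.

ON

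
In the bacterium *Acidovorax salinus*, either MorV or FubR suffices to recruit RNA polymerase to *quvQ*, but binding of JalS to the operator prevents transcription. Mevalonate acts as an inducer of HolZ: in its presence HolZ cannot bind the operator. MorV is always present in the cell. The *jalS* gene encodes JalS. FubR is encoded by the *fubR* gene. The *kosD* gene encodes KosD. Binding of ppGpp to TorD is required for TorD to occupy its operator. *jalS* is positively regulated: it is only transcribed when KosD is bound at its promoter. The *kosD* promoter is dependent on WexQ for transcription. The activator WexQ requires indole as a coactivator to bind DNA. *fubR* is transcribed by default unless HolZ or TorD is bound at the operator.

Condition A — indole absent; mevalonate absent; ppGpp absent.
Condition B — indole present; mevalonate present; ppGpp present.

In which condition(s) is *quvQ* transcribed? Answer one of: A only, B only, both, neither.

A only

Condition A:
MorV is produced constitutively and is active.
Indole is absent, so WexQ is inactive.
Required activator WexQ is absent, so *kosD* is not transcribed.
So KosD is not produced.
Required activator KosD is absent, so *jalS* is not transcribed.
So JalS is not produced.
Mevalonate is absent, so HolZ is active.
ppGpp is absent, so TorD is inactive.
With repressor HolZ bound, *fubR* is not transcribed.
So FubR is not produced.
Activator MorV is present, so *quvQ* is transcribed.
→ *quvQ* is ON in A.
Condition B:
MorV is produced constitutively and is active.
Indole is present, so WexQ is active.
No repressor is bound and WexQ is active, so *kosD* is transcribed.
So KosD is produced and active.
No repressor is bound and KosD is active, so *jalS* is transcribed.
So JalS is produced and active.
Mevalonate is present, so HolZ is inactive.
ppGpp is present, so TorD is active.
With repressor TorD bound, *fubR* is not transcribed.
So FubR is not produced.
With repressor JalS bound, *quvQ* is not transcribed.
→ *quvQ* is OFF in B.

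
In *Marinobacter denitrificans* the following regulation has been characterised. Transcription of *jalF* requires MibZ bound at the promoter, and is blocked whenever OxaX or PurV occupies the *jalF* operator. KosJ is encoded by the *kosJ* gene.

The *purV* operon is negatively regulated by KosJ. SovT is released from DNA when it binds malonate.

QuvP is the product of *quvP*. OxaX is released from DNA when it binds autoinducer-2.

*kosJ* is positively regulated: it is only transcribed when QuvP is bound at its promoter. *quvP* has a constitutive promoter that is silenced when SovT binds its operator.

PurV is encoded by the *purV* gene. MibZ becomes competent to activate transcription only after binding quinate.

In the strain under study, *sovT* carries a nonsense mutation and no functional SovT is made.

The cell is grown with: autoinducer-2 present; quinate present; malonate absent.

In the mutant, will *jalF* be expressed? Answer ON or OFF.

Autoinducer-2 is present, so OxaX is inactive.
SovT is non-functional in this strain, so it has no effect.
With no repressor bound, *quvP* is transcribed.
So QuvP is produced and active.
No repressor is bound and QuvP is active, so *kosJ* is transcribed.
So KosJ is produced and active.
With repressor KosJ bound, *purV* is not transcribed.
So PurV is not produced.
Quinate is present, so MibZ is active.
No repressor is bound and MibZ is active, so *jalF* is transcribed.

ON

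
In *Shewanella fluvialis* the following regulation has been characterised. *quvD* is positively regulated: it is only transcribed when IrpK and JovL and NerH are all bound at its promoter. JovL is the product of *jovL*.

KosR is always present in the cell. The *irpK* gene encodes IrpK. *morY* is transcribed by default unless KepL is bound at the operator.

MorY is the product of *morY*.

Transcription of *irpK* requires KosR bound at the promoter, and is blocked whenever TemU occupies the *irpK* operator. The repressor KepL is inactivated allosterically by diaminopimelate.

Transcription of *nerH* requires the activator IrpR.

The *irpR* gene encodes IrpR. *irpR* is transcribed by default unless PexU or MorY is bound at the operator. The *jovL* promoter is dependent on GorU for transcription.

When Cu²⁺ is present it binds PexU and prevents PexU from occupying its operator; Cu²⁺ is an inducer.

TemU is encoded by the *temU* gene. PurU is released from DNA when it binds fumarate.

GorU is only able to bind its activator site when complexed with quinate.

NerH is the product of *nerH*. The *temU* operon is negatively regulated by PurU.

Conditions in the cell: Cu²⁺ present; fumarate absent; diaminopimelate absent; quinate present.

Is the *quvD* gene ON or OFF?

KosR is produced constitutively and is active.
Fumarate is absent, so PurU is active.
With repressor PurU bound, *temU* is not transcribed.
So TemU is not produced.
No repressor is bound and KosR is active, so *irpK* is transcribed.
So IrpK is produced and active.
Quinate is present, so GorU is active.
No repressor is bound and GorU is active, so *jovL* is transcribed.
So JovL is produced and active.
Cu²⁺ is present, so PexU is inactive.
Diaminopimelate is absent, so KepL is active.
With repressor KepL bound, *morY* is not transcribed.
So MorY is not produced.
With no repressor bound, *irpR* is transcribed.
So IrpR is produced and active.
No repressor is bound and IrpR is active, so *nerH* is transcribed.
So NerH is produced and active.
No repressor is bound and IrpK and JovL and NerH are active, so *quvD* is transcribed.

ON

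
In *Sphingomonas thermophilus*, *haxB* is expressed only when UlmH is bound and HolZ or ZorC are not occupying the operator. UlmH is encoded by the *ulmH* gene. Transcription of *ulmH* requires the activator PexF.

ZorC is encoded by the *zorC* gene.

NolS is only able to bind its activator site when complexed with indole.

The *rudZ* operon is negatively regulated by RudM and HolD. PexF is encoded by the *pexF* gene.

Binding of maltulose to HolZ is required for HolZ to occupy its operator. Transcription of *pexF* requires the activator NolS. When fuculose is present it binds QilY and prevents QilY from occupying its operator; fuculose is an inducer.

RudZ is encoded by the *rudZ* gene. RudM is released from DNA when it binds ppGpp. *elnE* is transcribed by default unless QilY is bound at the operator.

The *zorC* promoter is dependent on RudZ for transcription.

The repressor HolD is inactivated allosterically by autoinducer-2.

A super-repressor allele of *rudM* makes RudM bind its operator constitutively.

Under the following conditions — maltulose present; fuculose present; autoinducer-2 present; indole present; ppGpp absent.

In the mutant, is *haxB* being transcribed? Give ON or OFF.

Maltulose is present, so HolZ is active.
RudM is constitutively active in this strain.
Autoinducer-2 is present, so HolD is inactive.
With repressor RudM bound, *rudZ* is not transcribed.
So RudZ is not produced.
Required activator RudZ is absent, so *zorC* is not transcribed.
So ZorC is not produced.
Indole is present, so NolS is active.
No repressor is bound and NolS is active, so *pexF* is transcribed.
So PexF is produced and active.
No repressor is bound and PexF is active, so *ulmH* is transcribed.
So UlmH is produced and active.
With repressor HolZ bound, *haxB* is not transcribed.

OFF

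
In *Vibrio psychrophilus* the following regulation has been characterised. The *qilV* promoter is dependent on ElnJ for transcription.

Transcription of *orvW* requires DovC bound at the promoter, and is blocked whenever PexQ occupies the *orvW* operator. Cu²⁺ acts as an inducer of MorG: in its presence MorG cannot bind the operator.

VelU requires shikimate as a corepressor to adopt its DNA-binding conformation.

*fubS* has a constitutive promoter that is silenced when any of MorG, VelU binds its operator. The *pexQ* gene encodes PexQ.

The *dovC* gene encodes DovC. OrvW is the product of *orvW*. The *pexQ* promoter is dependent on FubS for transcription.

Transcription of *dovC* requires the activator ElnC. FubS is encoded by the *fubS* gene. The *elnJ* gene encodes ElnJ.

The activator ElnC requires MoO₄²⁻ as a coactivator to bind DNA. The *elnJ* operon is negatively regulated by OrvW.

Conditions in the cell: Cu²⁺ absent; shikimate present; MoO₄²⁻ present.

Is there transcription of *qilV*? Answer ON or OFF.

Cu²⁺ is absent, so MorG is active.
Shikimate is present, so VelU is active.
With repressor MorG bound, *fubS* is not transcribed.
So FubS is not produced.
Required activator FubS is absent, so *pexQ* is not transcribed.
So PexQ is not produced.
MoO₄²⁻ is present, so ElnC is active.
No repressor is bound and ElnC is active, so *dovC* is transcribed.
So DovC is produced and active.
No repressor is bound and DovC is active, so *orvW* is transcribed.
So OrvW is produced and active.
With repressor OrvW bound, *elnJ* is not transcribed.
So ElnJ is not produced.
Required activator ElnJ is absent, so *qilV* is not transcribed.

OFF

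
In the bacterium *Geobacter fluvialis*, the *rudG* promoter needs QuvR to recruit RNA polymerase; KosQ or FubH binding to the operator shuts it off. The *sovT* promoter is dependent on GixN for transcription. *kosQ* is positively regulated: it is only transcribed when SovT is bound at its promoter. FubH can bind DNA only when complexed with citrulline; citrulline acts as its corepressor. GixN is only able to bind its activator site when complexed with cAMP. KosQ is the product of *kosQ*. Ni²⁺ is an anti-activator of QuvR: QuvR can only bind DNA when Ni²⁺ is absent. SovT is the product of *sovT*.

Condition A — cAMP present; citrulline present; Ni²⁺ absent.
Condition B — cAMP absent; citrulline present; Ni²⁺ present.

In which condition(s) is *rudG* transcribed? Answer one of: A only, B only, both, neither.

neither

Condition A:
cAMP is present, so GixN is active.
No repressor is bound and GixN is active, so *sovT* is transcribed.
So SovT is produced and active.
No repressor is bound and SovT is active, so *kosQ* is transcribed.
So KosQ is produced and active.
Citrulline is present, so FubH is active.
Ni²⁺ is absent, so QuvR is active.
With repressor KosQ bound, *rudG* is not transcribed.
→ *rudG* is OFF in A.
Condition B:
cAMP is absent, so GixN is inactive.
Required activator GixN is absent, so *sovT* is not transcribed.
So SovT is not produced.
Required activator SovT is absent, so *kosQ* is not transcribed.
So KosQ is not produced.
Citrulline is present, so FubH is active.
Ni²⁺ is present, so QuvR is inactive.
With repressor FubH bound, *rudG* is not transcribed.
→ *rudG* is OFF in B.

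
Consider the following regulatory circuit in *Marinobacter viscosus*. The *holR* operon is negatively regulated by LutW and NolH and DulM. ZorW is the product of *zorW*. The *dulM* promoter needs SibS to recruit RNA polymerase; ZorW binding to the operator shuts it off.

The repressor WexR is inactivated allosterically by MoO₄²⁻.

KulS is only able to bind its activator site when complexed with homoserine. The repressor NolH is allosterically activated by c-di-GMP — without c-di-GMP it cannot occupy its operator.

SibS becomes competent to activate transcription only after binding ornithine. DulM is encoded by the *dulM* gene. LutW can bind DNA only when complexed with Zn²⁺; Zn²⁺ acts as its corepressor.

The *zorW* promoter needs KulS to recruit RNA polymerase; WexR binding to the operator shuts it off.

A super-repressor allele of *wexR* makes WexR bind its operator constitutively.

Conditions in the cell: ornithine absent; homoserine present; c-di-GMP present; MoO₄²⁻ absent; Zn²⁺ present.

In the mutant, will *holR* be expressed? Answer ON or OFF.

Zn²⁺ is present, so LutW is active.
c-di-GMP is present, so NolH is active.
Homoserine is present, so KulS is active.
WexR is constitutively active in this strain.
With repressor WexR bound, *zorW* is not transcribed.
So ZorW is not produced.
Ornithine is absent, so SibS is inactive.
Required activator SibS is absent, so *dulM* is not transcribed.
So DulM is not produced.
With repressor LutW bound, *holR* is not transcribed.

OFF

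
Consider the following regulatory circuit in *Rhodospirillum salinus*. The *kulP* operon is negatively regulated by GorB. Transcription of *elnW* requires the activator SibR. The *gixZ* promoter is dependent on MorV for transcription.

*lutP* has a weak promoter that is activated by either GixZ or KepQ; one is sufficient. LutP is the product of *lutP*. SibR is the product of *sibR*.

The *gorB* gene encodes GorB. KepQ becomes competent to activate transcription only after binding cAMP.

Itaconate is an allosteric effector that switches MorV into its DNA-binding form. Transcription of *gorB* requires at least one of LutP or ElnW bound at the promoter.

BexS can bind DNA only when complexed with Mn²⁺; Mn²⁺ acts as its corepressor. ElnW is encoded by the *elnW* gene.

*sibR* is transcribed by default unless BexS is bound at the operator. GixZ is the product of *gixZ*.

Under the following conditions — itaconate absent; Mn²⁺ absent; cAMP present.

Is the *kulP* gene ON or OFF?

Itaconate is absent, so MorV is inactive.
Required activator MorV is absent, so *gixZ* is not transcribed.
So GixZ is not produced.
cAMP is present, so KepQ is active.
Activator KepQ is present, so *lutP* is transcribed.
So LutP is produced and active.
Mn²⁺ is absent, so BexS is inactive.
With no repressor bound, *sibR* is transcribed.
So SibR is produced and active.
No repressor is bound and SibR is active, so *elnW* is transcribed.
So ElnW is produced and active.
Activator LutP is present, so *gorB* is transcribed.
So GorB is produced and active.
With repressor GorB bound, *kulP* is not transcribed.

OFF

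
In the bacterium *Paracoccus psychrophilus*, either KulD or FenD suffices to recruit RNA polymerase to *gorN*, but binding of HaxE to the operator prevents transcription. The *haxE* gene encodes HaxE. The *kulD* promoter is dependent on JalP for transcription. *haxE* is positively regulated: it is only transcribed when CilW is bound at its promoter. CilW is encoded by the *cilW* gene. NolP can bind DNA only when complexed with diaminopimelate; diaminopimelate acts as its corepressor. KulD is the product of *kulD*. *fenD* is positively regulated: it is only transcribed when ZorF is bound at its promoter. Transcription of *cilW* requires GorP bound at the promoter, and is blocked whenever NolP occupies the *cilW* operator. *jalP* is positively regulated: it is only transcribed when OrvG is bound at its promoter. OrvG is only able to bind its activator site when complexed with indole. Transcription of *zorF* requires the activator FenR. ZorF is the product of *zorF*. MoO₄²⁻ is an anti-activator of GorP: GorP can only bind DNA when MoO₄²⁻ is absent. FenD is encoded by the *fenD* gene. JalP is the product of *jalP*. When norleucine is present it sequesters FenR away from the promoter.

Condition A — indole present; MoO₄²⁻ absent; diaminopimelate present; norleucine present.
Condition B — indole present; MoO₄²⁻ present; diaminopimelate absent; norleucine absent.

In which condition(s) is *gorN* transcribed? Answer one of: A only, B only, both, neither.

Condition A:
Indole is present, so OrvG is active.
No repressor is bound and OrvG is active, so *jalP* is transcribed.
So JalP is produced and active.
No repressor is bound and JalP is active, so *kulD* is transcribed.
So KulD is produced and active.
MoO₄²⁻ is absent, so GorP is active.
Diaminopimelate is present, so NolP is active.
With repressor NolP bound, *cilW* is not transcribed.
So CilW is not produced.
Required activator CilW is absent, so *haxE* is not transcribed.
So HaxE is not produced.
Norleucine is present, so FenR is inactive.
Required activator FenR is absent, so *zorF* is not transcribed.
So ZorF is not produced.
Required activator ZorF is absent, so *fenD* is not transcribed.
So FenD is not produced.
Activator KulD is present, so *gorN* is transcribed.
→ *gorN* is ON in A.
Condition B:
Indole is present, so OrvG is active.
No repressor is bound and OrvG is active, so *jalP* is transcribed.
So JalP is produced and active.
No repressor is bound and JalP is active, so *kulD* is transcribed.
So KulD is produced and active.
MoO₄²⁻ is present, so GorP is inactive.
Diaminopimelate is absent, so NolP is inactive.
Required activator GorP is absent, so *cilW* is not transcribed.
So CilW is not produced.
Required activator CilW is absent, so *haxE* is not transcribed.
So HaxE is not produced.
Norleucine is absent, so FenR is active.
No repressor is bound and FenR is active, so *zorF* is transcribed.
So ZorF is produced and active.
No repressor is bound and ZorF is active, so *fenD* is transcribed.
So FenD is produced and active.
Activator KulD is present, so *gorN* is transcribed.
→ *gorN* is ON in B.

both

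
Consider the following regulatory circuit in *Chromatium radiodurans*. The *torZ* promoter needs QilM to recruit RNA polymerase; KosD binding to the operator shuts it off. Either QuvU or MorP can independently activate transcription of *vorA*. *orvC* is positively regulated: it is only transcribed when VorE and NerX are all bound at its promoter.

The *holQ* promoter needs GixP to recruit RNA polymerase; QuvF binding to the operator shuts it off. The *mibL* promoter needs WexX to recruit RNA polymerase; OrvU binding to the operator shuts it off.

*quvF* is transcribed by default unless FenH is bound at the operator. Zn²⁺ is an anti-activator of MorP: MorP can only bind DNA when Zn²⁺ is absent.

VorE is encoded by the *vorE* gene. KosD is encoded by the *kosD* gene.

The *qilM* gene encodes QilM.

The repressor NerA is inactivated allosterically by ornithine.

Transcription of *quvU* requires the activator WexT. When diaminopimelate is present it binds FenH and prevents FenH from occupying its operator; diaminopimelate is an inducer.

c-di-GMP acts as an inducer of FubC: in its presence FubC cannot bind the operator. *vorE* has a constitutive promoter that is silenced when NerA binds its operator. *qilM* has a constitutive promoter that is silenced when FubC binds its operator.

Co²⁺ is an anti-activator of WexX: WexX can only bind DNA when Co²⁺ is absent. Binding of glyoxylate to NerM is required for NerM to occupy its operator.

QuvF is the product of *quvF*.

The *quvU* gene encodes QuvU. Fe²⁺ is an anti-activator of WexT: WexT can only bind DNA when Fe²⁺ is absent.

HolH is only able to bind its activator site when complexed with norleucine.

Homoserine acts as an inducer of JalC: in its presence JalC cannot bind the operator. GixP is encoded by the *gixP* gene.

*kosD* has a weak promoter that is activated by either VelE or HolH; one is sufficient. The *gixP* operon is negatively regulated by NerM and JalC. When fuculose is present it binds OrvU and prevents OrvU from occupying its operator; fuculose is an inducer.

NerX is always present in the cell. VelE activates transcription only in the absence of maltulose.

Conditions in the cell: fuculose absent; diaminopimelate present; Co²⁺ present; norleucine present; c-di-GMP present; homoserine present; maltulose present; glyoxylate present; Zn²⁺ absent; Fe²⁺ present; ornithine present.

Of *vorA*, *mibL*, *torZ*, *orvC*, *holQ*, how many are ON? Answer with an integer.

2

Fe²⁺ is present, so WexT is inactive.
Required activator WexT is absent, so *quvU* is not transcribed.
So QuvU is not produced.
Zn²⁺ is absent, so MorP is active.
Activator MorP is present, so *vorA* is transcribed.
→ *vorA* is ON.
Co²⁺ is present, so WexX is inactive.
Fuculose is absent, so OrvU is active.
With repressor OrvU bound, *mibL* is not transcribed.
→ *mibL* is OFF.
Maltulose is present, so VelE is inactive.
Norleucine is present, so HolH is active.
Activator HolH is present, so *kosD* is transcribed.
So KosD is produced and active.
c-di-GMP is present, so FubC is inactive.
With no repressor bound, *qilM* is transcribed.
So QilM is produced and active.
With repressor KosD bound, *torZ* is not transcribed.
→ *torZ* is OFF.
Ornithine is present, so NerA is inactive.
With no repressor bound, *vorE* is transcribed.
So VorE is produced and active.
NerX is produced constitutively and is active.
No repressor is bound and VorE and NerX are active, so *orvC* is transcribed.
→ *orvC* is ON.
Diaminopimelate is present, so FenH is inactive.
With no repressor bound, *quvF* is transcribed.
So QuvF is produced and active.
Glyoxylate is present, so NerM is active.
Homoserine is present, so JalC is inactive.
With repressor NerM bound, *gixP* is not transcribed.
So GixP is not produced.
With repressor QuvF bound, *holQ* is not transcribed.
→ *holQ* is OFF.
2 of the 5 genes are transcribed.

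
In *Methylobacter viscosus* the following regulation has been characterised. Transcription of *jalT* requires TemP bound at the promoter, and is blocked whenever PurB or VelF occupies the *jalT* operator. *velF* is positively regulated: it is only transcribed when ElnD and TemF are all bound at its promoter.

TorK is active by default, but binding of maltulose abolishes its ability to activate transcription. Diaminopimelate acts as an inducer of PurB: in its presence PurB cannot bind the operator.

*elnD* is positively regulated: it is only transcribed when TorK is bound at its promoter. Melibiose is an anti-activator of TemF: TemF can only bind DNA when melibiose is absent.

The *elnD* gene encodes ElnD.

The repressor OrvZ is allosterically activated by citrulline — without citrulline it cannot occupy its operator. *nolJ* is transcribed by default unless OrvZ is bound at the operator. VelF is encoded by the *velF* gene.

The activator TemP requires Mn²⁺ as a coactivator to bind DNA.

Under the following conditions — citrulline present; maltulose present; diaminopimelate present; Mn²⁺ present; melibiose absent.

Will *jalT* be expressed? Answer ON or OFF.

ON

Diaminopimelate is present, so PurB is inactive.
Maltulose is present, so TorK is inactive.
Required activator TorK is absent, so *elnD* is not transcribed.
So ElnD is not produced.
Melibiose is absent, so TemF is active.
Required activator ElnD is absent, so *velF* is not transcribed.
So VelF is not produced.
Mn²⁺ is present, so TemP is active.
No repressor is bound and TemP is active, so *jalT* is transcribed.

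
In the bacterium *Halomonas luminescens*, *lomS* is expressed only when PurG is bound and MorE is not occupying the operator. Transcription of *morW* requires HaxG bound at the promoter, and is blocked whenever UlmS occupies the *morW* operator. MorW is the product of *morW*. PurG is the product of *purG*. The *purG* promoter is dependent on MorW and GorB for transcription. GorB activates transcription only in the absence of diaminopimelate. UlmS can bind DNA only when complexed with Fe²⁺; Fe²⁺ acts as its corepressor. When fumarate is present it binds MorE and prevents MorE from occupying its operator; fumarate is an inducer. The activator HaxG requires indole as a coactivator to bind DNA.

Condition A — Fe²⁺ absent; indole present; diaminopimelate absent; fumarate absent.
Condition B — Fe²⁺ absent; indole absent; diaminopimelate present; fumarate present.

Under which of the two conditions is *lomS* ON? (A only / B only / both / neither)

neither

Condition A:
Fe²⁺ is absent, so UlmS is inactive.
Indole is present, so HaxG is active.
No repressor is bound and HaxG is active, so *morW* is transcribed.
So MorW is produced and active.
Diaminopimelate is absent, so GorB is active.
No repressor is bound and MorW and GorB are active, so *purG* is transcribed.
So PurG is produced and active.
Fumarate is absent, so MorE is active.
With repressor MorE bound, *lomS* is not transcribed.
→ *lomS* is OFF in A.
Condition B:
Fe²⁺ is absent, so UlmS is inactive.
Indole is absent, so HaxG is inactive.
Required activator HaxG is absent, so *morW* is not transcribed.
So MorW is not produced.
Diaminopimelate is present, so GorB is inactive.
Required activator MorW is absent, so *purG* is not transcribed.
So PurG is not produced.
Fumarate is present, so MorE is inactive.
Required activator PurG is absent, so *lomS* is not transcribed.
→ *lomS* is OFF in B.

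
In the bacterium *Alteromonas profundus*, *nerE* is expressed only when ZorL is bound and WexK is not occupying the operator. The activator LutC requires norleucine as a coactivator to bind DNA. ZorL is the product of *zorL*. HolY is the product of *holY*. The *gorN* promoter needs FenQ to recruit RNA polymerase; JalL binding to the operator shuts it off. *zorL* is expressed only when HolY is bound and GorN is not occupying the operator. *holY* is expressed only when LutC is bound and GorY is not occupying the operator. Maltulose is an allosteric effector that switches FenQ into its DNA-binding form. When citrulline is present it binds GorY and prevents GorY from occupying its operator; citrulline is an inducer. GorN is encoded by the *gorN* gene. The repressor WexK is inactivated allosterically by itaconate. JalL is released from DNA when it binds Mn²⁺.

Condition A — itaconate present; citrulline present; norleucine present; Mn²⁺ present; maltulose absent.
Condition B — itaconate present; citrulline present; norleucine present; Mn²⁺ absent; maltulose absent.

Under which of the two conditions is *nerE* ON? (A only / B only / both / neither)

both

Condition A:
Itaconate is present, so WexK is inactive.
Citrulline is present, so GorY is inactive.
Norleucine is present, so LutC is active.
No repressor is bound and LutC is active, so *holY* is transcribed.
So HolY is produced and active.
Mn²⁺ is present, so JalL is inactive.
Maltulose is absent, so FenQ is inactive.
Required activator FenQ is absent, so *gorN* is not transcribed.
So GorN is not produced.
No repressor is bound and HolY is active, so *zorL* is transcribed.
So ZorL is produced and active.
No repressor is bound and ZorL is active, so *nerE* is transcribed.
→ *nerE* is ON in A.
Condition B:
Itaconate is present, so WexK is inactive.
Citrulline is present, so GorY is inactive.
Norleucine is present, so LutC is active.
No repressor is bound and LutC is active, so *holY* is transcribed.
So HolY is produced and active.
Mn²⁺ is absent, so JalL is active.
Maltulose is absent, so FenQ is inactive.
With repressor JalL bound, *gorN* is not transcribed.
So GorN is not produced.
No repressor is bound and HolY is active, so *zorL* is transcribed.
So ZorL is produced and active.
No repressor is bound and ZorL is active, so *nerE* is transcribed.
→ *nerE* is ON in B.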